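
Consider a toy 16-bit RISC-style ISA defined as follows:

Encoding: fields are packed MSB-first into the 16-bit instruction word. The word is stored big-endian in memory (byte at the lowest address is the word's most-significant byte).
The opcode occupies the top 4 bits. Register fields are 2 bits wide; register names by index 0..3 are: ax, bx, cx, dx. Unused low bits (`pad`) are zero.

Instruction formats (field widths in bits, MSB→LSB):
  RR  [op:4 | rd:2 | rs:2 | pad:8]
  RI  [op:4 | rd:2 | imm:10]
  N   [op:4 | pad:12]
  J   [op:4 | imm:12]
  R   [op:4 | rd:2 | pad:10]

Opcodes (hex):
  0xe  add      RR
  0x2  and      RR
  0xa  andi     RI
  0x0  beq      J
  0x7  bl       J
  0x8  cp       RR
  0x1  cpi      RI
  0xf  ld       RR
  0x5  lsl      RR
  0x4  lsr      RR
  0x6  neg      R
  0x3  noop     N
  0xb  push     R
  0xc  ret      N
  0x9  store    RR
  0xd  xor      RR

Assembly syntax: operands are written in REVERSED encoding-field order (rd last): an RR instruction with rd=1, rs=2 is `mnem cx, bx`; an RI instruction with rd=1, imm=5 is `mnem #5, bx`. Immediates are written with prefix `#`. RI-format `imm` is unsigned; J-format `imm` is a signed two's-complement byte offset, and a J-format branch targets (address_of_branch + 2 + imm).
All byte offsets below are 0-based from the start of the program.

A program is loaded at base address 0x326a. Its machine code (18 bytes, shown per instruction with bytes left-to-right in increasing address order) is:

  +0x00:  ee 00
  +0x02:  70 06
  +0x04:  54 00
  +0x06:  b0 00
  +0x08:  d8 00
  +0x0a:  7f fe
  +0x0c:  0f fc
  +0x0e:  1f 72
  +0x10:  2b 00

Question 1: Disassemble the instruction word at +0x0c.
off 0x0c: read 0f fc as big → 0x0ffc
  opcode bits[15:12]=0x0: beq/J
  imm@[11:0]=0xffc (s12→-4) ⇒ #-4

beq #-4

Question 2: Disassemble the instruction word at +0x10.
+0x10: 2b 00 ⇒ word 0x2b00 (big)
  top 4b → 0x2 → and [RR]
  rd: (w>>10)&0x3=0x2 → cx
  rs: (w>>8)&0x3=0x3 → dx

and dx, cx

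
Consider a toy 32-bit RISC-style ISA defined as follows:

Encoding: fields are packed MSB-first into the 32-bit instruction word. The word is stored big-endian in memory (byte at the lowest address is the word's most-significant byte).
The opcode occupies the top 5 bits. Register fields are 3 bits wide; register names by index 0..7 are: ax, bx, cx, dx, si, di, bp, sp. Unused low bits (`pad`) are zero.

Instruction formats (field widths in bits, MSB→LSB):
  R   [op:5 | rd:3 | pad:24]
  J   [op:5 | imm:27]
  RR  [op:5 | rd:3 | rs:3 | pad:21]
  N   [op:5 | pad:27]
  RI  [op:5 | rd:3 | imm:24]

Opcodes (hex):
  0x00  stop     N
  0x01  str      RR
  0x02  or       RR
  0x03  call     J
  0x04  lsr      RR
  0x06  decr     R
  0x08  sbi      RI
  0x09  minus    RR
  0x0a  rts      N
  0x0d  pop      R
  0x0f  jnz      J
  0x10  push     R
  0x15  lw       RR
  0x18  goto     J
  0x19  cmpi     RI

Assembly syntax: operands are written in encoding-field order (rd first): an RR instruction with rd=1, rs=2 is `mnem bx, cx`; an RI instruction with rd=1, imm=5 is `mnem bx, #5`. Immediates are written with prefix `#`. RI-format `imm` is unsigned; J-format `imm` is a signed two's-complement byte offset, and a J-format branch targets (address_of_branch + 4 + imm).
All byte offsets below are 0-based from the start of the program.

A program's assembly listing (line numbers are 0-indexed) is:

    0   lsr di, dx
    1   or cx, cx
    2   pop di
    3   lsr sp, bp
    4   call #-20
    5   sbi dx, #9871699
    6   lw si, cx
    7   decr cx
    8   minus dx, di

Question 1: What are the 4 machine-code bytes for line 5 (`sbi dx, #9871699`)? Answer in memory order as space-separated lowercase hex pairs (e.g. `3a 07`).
43 96 a1 53

5. sbi fields op=0x8:5|rd=3:3|imm=9871699:24 → word 4396a153h → 43 96 a1 53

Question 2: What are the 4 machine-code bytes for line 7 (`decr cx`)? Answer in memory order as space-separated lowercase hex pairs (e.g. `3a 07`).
32 00 00 00

7. decr fields op=0x6:5|rd=2:3|pad=0:24 → word 32000000h → 32 00 00 00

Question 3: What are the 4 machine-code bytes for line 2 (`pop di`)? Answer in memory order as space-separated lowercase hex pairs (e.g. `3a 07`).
6d 00 00 00

L2: pop op=0xd:5|rd=5:3|pad=0:24 ⇒ 0x6d000000 ⇒ big 6d 00 00 00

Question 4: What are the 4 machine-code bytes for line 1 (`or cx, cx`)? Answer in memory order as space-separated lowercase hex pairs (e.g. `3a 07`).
12 40 00 00

L1: or op=0x2:5|rd=2:3|rs=2:3|pad=0:21 ⇒ 0x12400000 ⇒ big 12 40 00 00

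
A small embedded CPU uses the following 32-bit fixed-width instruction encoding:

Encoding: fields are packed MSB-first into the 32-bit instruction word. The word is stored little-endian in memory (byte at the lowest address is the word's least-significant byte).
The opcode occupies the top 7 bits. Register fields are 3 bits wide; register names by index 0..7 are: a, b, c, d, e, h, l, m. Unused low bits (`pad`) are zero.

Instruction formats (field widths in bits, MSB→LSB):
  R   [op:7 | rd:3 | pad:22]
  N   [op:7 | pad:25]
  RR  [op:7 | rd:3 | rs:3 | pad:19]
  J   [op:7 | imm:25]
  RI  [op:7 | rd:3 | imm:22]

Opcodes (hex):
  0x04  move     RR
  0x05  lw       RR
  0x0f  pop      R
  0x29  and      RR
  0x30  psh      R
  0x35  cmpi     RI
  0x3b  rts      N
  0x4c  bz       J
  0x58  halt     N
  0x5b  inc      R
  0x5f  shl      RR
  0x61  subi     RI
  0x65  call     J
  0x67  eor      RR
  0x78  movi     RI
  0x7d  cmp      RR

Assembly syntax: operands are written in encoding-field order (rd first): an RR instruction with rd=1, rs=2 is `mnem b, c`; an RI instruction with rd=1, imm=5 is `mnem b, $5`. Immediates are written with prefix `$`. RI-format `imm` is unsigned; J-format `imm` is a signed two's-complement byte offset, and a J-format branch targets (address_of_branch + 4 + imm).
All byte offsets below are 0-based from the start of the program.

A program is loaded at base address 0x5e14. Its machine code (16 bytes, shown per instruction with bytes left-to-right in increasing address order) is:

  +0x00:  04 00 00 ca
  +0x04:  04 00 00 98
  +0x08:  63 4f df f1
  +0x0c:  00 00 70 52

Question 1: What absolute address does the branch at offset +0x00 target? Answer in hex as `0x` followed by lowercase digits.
+0x00: 04 00 00 ca ⇒ word 0xca000004 (little)
  opcode bits[31:25]=0x65: call/J
  [24:0] imm=4 = $4
  target = base 0x5e14 + off 0x00 + 4 + imm 4 = 0x5e1c

0x5e1c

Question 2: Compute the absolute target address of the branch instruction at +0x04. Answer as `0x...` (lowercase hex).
off 0x04: read 04 00 00 98 as little → 0x98000004
  op=0x98000004>>25=0x4c ⇒ bz (J)
  imm@[24:0]=0x4 ⇒ $4
  target = base 0x5e14 + off 0x04 + 4 + imm 4 = 0x5e20

0x5e20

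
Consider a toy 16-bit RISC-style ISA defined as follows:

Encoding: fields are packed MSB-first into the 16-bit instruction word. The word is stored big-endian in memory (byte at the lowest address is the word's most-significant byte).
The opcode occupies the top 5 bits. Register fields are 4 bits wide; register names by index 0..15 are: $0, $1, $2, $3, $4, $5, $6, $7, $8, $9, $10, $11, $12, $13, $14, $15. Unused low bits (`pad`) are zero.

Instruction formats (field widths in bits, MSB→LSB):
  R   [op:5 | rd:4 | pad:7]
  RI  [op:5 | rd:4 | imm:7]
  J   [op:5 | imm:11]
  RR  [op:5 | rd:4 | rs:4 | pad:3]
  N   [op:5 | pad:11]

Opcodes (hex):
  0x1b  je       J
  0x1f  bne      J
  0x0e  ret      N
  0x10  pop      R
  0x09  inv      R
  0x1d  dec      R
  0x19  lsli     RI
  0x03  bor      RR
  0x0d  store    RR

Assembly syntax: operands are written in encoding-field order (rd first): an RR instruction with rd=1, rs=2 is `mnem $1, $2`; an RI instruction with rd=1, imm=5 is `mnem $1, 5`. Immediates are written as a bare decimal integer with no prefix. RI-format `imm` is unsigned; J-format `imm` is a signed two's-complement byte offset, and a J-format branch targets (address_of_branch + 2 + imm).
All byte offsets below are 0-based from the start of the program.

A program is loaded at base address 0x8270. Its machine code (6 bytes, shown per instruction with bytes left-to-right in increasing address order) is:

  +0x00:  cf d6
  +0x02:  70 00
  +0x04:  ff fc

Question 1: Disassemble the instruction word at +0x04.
@+04  big-endian(ff fc) = 0xfffc
  top 5b → 0x1f → bne [J]
  imm@[10:0]=0x7fc (s11→-4) ⇒ -4

bne -4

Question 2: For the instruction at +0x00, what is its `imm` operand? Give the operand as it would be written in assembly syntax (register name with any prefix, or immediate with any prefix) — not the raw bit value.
[00] cf d6 → 0xcfd6
  top 5b → 0x19 → lsli [RI]
  [10:7] rd=15 = $15
  [6:0] imm=86 = 86

86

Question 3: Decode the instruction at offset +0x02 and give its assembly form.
@+02  big-endian(70 00) = 0x7000
  op=0x7000>>11=0xe ⇒ ret (N)

ret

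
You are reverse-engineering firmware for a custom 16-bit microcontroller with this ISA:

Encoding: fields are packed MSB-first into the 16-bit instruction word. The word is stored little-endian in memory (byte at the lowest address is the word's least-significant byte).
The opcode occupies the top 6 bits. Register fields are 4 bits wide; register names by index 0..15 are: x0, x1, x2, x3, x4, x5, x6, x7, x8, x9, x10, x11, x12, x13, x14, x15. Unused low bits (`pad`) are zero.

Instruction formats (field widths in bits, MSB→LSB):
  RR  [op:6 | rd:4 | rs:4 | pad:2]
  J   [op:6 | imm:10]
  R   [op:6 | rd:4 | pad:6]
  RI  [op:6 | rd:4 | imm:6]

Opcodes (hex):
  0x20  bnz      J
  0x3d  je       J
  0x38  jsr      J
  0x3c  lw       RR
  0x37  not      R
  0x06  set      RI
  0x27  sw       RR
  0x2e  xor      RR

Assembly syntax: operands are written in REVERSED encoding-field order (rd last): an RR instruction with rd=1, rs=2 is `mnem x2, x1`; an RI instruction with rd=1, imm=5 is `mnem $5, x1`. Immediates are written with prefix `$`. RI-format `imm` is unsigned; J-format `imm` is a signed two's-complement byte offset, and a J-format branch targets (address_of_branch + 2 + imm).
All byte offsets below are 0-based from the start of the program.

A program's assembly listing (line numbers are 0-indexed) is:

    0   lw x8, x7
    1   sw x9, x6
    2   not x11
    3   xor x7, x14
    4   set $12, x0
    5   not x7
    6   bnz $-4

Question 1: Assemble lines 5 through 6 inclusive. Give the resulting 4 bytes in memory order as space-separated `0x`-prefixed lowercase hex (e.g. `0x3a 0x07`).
0xc0 0xdd 0xfc 0x83

5. not fields op=0x37:6|rd=7:4|pad=0:6 → word ddc0h → c0 dd
6. bnz fields op=0x20:6|imm=-4:10 → word 83fch → fc 83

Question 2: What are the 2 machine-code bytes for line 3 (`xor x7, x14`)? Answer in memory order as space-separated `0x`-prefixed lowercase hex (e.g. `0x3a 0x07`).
line 3 (xor): pack op=0x2e:6|rd=14:4|rs=7:4|pad=0:2 = 0xbb9c; little→ 9c bb

0x9c 0xbb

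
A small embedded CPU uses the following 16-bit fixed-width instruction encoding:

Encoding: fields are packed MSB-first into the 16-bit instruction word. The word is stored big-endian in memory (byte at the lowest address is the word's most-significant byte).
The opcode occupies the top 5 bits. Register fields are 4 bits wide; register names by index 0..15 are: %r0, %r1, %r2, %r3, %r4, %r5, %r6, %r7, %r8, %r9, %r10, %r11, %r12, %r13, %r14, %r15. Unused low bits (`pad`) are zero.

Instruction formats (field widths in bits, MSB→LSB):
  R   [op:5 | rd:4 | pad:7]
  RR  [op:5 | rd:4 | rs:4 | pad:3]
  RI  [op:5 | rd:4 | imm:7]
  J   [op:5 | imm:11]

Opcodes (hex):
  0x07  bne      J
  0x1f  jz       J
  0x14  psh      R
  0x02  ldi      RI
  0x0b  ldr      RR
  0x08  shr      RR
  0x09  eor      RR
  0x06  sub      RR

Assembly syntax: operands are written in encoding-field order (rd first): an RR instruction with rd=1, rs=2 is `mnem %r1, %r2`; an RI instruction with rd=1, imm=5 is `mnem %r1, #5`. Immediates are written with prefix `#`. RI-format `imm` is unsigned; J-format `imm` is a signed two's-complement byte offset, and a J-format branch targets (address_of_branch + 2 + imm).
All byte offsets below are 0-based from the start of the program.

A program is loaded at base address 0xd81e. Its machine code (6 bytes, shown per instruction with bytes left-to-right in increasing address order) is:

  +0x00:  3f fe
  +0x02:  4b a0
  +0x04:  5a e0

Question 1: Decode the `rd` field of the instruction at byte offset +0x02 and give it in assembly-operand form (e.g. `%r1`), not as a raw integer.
%r7

+0x02: 4b a0 ⇒ word 0x4ba0 (big)
  opcode bits[15:11]=0x9: eor/RR
  rd@[10:7]=0x7 ⇒ %r7
  rs@[6:3]=0x4 ⇒ %r4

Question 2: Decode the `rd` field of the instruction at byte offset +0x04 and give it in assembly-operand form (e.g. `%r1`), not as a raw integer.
%r5

+0x04: 5a e0 ⇒ word 0x5ae0 (big)
  op=0x5ae0>>11=0xb ⇒ ldr (RR)
  rd: (w>>7)&0xf=0x5 → %r5
  rs: (w>>3)&0xf=0xc → %r12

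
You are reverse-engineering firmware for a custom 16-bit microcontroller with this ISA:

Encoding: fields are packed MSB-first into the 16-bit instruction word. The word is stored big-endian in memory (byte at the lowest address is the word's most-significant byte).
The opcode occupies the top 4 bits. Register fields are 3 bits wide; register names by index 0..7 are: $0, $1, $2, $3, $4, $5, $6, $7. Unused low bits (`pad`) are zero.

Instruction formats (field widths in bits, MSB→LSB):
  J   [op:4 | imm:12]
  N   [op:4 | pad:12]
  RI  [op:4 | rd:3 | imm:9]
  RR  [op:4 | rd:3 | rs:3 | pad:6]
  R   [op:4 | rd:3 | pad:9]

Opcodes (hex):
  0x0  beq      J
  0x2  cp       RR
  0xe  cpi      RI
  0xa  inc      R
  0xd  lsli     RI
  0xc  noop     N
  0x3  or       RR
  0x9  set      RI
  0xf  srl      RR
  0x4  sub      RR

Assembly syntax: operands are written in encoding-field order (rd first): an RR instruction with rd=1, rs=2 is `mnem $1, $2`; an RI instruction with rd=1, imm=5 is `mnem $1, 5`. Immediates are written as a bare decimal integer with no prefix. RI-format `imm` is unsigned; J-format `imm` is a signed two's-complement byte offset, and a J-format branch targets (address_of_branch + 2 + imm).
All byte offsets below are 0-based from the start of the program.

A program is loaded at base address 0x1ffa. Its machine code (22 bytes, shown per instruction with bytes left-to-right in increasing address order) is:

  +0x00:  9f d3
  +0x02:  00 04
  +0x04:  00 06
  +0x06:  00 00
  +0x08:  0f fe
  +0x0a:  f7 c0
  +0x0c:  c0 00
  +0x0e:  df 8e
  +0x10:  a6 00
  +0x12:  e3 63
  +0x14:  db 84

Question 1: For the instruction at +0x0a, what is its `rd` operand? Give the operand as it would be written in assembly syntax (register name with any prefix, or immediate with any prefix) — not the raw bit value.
$3

[0a] f7 c0 → 0xf7c0
  top 4b → 0xf → srl [RR]
  rd: (w>>9)&0x7=0x3 → $3
  rs: (w>>6)&0x7=0x7 → $7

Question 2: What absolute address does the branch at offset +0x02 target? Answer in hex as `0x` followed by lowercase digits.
off 0x02: read 00 04 as big → 0x0004
  opcode bits[15:12]=0x0: beq/J
  imm: (w>>0)&0xfff=0x4 → 4
  target = base 0x1ffa + off 0x02 + 2 + imm 4 = 0x2002

0x2002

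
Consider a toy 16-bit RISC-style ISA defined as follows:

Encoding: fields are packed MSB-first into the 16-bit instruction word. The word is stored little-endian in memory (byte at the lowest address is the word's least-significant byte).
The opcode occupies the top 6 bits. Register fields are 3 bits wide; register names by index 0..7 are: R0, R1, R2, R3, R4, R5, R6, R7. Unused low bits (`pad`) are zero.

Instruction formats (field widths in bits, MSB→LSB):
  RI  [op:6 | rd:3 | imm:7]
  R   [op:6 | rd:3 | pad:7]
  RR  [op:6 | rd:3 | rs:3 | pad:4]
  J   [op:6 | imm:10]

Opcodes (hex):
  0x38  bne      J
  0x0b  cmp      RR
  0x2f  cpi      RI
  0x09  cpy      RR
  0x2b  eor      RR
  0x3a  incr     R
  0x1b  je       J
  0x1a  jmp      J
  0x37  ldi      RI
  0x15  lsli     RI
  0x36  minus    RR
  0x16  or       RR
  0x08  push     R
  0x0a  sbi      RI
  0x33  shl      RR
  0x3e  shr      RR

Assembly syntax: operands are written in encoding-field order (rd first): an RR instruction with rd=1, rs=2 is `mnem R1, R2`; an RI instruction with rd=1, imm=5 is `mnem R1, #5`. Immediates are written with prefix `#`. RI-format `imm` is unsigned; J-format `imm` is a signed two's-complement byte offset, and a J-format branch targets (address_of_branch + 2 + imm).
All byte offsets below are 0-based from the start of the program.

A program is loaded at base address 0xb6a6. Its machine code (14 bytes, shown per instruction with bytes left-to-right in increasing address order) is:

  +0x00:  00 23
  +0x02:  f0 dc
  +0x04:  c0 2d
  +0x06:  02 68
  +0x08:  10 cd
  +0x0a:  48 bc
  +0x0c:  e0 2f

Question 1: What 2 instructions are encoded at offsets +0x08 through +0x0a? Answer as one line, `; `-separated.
@+08  little-endian(10 cd) = 0xcd10
  op=0xcd10>>10=0x33 ⇒ shl (RR)
  [9:7] rd=2 = R2
  [6:4] rs=1 = R1
@+0a  little-endian(48 bc) = 0xbc48
  op=0xbc48>>10=0x2f ⇒ cpi (RI)
  [9:7] rd=0 = R0
  [6:0] imm=72 = #72

shl R2, R1; cpi R0, #72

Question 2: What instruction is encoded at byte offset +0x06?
jmp #2

[06] 02 68 → 0x6802
  top 6b → 0x1a → jmp [J]
  imm: (w>>0)&0x3ff=0x2 → #2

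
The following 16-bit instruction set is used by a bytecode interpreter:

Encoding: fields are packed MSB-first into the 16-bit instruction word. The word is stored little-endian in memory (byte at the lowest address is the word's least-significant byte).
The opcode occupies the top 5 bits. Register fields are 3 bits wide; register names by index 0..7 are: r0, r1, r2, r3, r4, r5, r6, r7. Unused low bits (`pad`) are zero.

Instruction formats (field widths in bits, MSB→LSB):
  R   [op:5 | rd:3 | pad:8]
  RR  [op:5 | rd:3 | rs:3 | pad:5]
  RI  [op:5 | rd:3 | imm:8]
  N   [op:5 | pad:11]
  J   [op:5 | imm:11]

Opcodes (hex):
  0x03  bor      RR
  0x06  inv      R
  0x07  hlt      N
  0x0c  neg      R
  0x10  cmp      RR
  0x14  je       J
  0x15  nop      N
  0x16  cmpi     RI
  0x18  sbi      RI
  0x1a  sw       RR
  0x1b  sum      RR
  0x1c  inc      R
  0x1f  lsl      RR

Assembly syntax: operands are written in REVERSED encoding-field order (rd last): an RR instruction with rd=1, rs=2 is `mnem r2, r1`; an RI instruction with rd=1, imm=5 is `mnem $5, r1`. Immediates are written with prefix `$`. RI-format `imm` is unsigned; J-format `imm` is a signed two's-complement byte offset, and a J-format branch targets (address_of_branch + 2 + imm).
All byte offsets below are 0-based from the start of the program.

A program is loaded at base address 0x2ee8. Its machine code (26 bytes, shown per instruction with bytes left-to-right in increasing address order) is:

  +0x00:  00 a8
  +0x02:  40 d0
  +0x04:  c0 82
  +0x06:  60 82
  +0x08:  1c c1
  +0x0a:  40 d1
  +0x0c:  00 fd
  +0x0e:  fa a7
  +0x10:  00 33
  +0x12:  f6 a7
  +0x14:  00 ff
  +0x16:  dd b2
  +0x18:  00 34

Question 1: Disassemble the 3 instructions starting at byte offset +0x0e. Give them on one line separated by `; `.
je $-6; inv r3; je $-10

off 0x0e: read fa a7 as little → 0xa7fa
  op=0xa7fa>>11=0x14 ⇒ je (J)
  imm: (w>>0)&0x7ff=0x7fa (s11→-6) → $-6
off 0x10: read 00 33 as little → 0x3300
  op=0x3300>>11=0x6 ⇒ inv (R)
  rd: (w>>8)&0x7=0x3 → r3
off 0x12: read f6 a7 as little → 0xa7f6
  op=0xa7f6>>11=0x14 ⇒ je (J)
  imm: (w>>0)&0x7ff=0x7f6 (s11→-10) → $-10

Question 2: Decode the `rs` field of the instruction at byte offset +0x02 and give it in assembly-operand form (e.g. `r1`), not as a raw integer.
r2

[02] 40 d0 → 0xd040
  top 5b → 0x1a → sw [RR]
  rd@[10:8]=0x0 ⇒ r0
  rs@[7:5]=0x2 ⇒ r2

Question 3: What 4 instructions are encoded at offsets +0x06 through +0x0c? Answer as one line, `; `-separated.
cmp r3, r2; sbi $28, r1; sw r2, r1; lsl r0, r5

off 0x06: read 60 82 as little → 0x8260
  opcode bits[15:11]=0x10: cmp/RR
  rd@[10:8]=0x2 ⇒ r2
  rs@[7:5]=0x3 ⇒ r3
off 0x08: read 1c c1 as little → 0xc11c
  opcode bits[15:11]=0x18: sbi/RI
  rd@[10:8]=0x1 ⇒ r1
  imm@[7:0]=0x1c ⇒ $28
off 0x0a: read 40 d1 as little → 0xd140
  opcode bits[15:11]=0x1a: sw/RR
  rd@[10:8]=0x1 ⇒ r1
  rs@[7:5]=0x2 ⇒ r2
off 0x0c: read 00 fd as little → 0xfd00
  opcode bits[15:11]=0x1f: lsl/RR
  rd@[10:8]=0x5 ⇒ r5
  rs@[7:5]=0x0 ⇒ r0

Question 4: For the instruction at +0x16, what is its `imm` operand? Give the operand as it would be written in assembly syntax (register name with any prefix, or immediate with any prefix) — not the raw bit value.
+0x16: dd b2 ⇒ word 0xb2dd (little)
  top 5b → 0x16 → cmpi [RI]
  rd: (w>>8)&0x7=0x2 → r2
  imm: (w>>0)&0xff=0xdd → $221

$221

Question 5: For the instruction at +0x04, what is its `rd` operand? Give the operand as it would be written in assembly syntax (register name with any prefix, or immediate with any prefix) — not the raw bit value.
r2

[04] c0 82 → 0x82c0
  top 5b → 0x10 → cmp [RR]
  rd: (w>>8)&0x7=0x2 → r2
  rs: (w>>5)&0x7=0x6 → r6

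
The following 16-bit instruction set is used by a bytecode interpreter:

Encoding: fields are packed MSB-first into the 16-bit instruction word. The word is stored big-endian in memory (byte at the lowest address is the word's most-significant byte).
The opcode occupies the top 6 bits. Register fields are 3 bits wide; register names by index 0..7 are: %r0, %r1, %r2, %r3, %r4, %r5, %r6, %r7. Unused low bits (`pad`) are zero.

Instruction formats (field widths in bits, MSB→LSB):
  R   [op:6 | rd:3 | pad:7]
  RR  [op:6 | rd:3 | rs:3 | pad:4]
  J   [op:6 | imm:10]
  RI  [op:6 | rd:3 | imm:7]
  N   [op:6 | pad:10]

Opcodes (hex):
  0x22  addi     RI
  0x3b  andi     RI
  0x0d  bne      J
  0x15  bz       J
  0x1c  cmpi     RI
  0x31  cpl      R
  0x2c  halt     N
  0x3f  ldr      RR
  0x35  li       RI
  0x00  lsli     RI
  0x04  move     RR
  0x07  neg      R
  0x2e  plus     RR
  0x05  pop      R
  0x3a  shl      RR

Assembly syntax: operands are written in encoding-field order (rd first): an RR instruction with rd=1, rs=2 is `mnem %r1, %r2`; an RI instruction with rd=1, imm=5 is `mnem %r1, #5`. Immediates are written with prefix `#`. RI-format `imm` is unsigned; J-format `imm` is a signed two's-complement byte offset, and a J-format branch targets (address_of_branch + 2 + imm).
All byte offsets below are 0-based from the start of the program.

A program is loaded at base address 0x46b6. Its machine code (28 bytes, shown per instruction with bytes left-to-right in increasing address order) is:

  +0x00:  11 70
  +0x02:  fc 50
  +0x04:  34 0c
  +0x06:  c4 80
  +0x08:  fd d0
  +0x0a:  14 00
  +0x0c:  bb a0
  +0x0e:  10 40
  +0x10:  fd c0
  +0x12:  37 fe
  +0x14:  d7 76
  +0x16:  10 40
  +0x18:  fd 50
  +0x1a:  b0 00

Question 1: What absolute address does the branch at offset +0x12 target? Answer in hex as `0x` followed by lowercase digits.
0x46c8

off 0x12: read 37 fe as big → 0x37fe
  top 6b → 0xd → bne [J]
  [9:0] imm=1022 (s10→-2) = #-2
  target = base 0x46b6 + off 0x12 + 2 + imm -2 = 0x46c8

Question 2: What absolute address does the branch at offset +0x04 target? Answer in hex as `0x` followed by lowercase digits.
@+04  big-endian(34 0c) = 0x340c
  opcode bits[15:10]=0xd: bne/J
  [9:0] imm=12 = #12
  target = base 0x46b6 + off 0x04 + 2 + imm 12 = 0x46c8

0x46c8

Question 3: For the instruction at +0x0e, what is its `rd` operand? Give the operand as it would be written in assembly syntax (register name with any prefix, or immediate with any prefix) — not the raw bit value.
@+0e  big-endian(10 40) = 0x1040
  opcode bits[15:10]=0x4: move/RR
  [9:7] rd=0 = %r0
  [6:4] rs=4 = %r4

%r0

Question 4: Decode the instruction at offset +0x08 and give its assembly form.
off 0x08: read fd d0 as big → 0xfdd0
  top 6b → 0x3f → ldr [RR]
  rd: (w>>7)&0x7=0x3 → %r3
  rs: (w>>4)&0x7=0x5 → %r5

ldr %r3, %r5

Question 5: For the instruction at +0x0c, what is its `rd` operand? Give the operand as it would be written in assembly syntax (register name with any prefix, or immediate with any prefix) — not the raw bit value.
%r7

@+0c  big-endian(bb a0) = 0xbba0
  top 6b → 0x2e → plus [RR]
  rd@[9:7]=0x7 ⇒ %r7
  rs@[6:4]=0x2 ⇒ %r2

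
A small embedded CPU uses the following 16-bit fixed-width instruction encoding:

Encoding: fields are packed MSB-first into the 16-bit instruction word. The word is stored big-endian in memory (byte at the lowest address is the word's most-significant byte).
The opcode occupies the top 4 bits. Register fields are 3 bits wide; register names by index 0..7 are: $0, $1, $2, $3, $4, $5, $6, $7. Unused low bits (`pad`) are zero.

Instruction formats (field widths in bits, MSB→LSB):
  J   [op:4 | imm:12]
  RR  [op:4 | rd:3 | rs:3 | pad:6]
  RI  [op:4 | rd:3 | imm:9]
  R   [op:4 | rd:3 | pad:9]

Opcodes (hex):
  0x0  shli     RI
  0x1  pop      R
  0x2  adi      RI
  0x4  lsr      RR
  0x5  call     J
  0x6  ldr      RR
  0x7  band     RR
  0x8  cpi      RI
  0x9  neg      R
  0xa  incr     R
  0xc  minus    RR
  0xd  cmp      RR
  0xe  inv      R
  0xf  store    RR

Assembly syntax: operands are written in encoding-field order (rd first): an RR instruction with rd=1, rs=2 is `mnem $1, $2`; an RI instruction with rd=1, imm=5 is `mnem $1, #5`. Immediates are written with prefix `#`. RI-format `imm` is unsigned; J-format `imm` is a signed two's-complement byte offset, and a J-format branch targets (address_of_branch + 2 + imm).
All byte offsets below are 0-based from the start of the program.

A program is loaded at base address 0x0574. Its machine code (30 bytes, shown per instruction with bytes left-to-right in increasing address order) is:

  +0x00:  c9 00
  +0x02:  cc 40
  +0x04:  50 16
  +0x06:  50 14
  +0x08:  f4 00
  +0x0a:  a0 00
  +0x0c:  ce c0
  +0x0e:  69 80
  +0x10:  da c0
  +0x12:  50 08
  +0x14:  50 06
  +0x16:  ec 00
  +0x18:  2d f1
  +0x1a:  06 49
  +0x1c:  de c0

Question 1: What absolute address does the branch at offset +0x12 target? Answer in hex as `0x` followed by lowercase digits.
0x0590

+0x12: 50 08 ⇒ word 0x5008 (big)
  top 4b → 0x5 → call [J]
  [11:0] imm=8 = #8
  target = base 0x0574 + off 0x12 + 2 + imm 8 = 0x0590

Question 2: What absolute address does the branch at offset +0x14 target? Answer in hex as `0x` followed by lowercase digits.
0x0590

[14] 50 06 → 0x5006
  op=0x5006>>12=0x5 ⇒ call (J)
  [11:0] imm=6 = #6
  target = base 0x0574 + off 0x14 + 2 + imm 6 = 0x0590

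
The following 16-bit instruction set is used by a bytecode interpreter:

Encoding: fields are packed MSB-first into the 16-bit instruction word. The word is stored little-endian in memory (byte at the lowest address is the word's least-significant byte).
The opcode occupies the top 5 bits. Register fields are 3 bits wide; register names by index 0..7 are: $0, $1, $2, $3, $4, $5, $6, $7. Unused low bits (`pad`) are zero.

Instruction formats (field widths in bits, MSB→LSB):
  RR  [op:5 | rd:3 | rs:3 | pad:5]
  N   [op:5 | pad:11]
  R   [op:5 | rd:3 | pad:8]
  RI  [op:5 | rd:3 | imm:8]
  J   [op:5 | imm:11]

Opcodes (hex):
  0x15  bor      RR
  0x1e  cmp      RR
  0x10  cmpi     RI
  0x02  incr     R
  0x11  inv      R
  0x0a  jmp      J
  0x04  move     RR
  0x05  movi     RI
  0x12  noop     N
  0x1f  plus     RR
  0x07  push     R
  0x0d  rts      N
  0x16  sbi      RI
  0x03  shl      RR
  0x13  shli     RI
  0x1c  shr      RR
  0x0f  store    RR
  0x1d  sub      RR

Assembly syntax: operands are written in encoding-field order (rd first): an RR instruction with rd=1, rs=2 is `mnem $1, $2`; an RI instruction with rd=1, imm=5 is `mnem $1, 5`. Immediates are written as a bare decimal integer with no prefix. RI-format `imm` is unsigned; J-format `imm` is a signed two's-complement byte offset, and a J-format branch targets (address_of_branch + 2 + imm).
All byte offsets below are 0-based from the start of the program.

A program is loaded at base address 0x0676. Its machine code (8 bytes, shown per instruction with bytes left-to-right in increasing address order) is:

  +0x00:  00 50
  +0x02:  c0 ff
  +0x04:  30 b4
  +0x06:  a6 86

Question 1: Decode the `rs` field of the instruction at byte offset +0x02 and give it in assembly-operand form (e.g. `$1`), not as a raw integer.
[02] c0 ff → 0xffc0
  op=0xffc0>>11=0x1f ⇒ plus (RR)
  [10:8] rd=7 = $7
  [7:5] rs=6 = $6

$6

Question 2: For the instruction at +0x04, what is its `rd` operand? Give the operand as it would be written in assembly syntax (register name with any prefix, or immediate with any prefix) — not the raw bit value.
off 0x04: read 30 b4 as little → 0xb430
  op=0xb430>>11=0x16 ⇒ sbi (RI)
  [10:8] rd=4 = $4
  [7:0] imm=48 = 48

$4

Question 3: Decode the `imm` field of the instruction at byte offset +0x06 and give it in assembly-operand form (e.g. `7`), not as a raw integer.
166

off 0x06: read a6 86 as little → 0x86a6
  opcode bits[15:11]=0x10: cmpi/RI
  rd: (w>>8)&0x7=0x6 → $6
  imm: (w>>0)&0xff=0xa6 → 166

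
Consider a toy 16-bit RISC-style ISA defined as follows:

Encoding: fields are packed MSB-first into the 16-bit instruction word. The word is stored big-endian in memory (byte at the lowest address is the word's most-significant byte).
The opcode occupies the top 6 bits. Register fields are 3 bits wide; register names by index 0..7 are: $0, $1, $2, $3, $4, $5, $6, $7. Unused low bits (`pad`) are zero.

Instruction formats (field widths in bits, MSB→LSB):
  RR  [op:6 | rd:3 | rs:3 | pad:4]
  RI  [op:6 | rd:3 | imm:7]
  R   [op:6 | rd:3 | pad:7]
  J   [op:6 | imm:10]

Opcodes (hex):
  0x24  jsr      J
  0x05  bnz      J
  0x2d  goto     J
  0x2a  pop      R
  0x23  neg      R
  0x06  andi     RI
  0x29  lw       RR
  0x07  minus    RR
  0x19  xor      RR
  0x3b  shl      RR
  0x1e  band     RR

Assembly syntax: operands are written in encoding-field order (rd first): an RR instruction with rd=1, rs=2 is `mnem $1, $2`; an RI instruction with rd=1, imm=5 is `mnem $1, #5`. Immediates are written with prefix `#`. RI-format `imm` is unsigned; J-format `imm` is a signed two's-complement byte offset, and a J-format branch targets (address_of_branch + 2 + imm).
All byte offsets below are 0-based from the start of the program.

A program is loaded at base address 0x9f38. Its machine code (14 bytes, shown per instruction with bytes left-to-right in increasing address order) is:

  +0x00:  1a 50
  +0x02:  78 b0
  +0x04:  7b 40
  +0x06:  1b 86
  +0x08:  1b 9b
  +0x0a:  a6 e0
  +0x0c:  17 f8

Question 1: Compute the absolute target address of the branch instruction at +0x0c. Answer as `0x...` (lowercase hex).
+0x0c: 17 f8 ⇒ word 0x17f8 (big)
  opcode bits[15:10]=0x5: bnz/J
  imm@[9:0]=0x3f8 (s10→-8) ⇒ #-8
  target = base 0x9f38 + off 0x0c + 2 + imm -8 = 0x9f3e

0x9f3e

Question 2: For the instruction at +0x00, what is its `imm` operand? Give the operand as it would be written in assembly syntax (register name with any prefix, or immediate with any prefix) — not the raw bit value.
+0x00: 1a 50 ⇒ word 0x1a50 (big)
  opcode bits[15:10]=0x6: andi/RI
  [9:7] rd=4 = $4
  [6:0] imm=80 = #80

#80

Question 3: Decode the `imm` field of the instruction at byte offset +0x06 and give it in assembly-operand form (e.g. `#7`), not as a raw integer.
#6

+0x06: 1b 86 ⇒ word 0x1b86 (big)
  opcode bits[15:10]=0x6: andi/RI
  [9:7] rd=7 = $7
  [6:0] imm=6 = #6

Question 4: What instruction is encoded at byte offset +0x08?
off 0x08: read 1b 9b as big → 0x1b9b
  op=0x1b9b>>10=0x6 ⇒ andi (RI)
  [9:7] rd=7 = $7
  [6:0] imm=27 = #27

andi $7, #27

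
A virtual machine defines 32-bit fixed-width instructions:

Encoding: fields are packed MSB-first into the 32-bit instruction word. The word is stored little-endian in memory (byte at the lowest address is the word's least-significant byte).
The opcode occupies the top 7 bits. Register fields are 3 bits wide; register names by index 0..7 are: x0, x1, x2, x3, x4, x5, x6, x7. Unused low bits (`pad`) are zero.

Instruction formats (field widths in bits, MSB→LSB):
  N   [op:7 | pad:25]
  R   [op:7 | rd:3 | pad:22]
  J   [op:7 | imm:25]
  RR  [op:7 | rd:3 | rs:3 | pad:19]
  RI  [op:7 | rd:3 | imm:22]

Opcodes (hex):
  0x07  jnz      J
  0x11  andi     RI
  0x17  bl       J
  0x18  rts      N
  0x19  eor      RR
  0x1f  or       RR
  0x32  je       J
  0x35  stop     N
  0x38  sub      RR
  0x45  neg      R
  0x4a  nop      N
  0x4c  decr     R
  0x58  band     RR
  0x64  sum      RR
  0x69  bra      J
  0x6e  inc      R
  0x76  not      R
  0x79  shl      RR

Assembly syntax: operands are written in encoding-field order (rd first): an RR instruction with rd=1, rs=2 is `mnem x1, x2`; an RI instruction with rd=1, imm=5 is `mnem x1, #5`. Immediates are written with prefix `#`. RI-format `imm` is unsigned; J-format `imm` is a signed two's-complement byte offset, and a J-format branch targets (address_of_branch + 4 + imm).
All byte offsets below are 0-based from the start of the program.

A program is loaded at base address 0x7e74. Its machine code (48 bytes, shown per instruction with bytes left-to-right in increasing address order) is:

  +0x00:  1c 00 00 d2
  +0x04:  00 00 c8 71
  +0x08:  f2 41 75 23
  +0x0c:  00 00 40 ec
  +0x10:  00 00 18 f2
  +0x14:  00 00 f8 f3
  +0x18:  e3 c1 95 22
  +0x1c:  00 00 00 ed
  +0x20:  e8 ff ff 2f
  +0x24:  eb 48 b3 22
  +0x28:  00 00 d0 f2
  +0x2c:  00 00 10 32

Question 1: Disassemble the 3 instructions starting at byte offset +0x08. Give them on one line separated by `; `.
andi x5, #3490290; not x1; shl x0, x3

off 0x08: read f2 41 75 23 as little → 0x237541f2
  top 7b → 0x11 → andi [RI]
  rd@[24:22]=0x5 ⇒ x5
  imm@[21:0]=0x3541f2 ⇒ #3490290
off 0x0c: read 00 00 40 ec as little → 0xec400000
  top 7b → 0x76 → not [R]
  rd@[24:22]=0x1 ⇒ x1
off 0x10: read 00 00 18 f2 as little → 0xf2180000
  top 7b → 0x79 → shl [RR]
  rd@[24:22]=0x0 ⇒ x0
  rs@[21:19]=0x3 ⇒ x3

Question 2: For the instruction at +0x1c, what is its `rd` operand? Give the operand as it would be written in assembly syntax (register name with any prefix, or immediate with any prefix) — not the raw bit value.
+0x1c: 00 00 00 ed ⇒ word 0xed000000 (little)
  opcode bits[31:25]=0x76: not/R
  rd: (w>>22)&0x7=0x4 → x4

x4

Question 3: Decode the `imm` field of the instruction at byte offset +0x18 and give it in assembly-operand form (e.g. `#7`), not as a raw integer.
@+18  little-endian(e3 c1 95 22) = 0x2295c1e3
  opcode bits[31:25]=0x11: andi/RI
  [24:22] rd=2 = x2
  [21:0] imm=1425891 = #1425891

#1425891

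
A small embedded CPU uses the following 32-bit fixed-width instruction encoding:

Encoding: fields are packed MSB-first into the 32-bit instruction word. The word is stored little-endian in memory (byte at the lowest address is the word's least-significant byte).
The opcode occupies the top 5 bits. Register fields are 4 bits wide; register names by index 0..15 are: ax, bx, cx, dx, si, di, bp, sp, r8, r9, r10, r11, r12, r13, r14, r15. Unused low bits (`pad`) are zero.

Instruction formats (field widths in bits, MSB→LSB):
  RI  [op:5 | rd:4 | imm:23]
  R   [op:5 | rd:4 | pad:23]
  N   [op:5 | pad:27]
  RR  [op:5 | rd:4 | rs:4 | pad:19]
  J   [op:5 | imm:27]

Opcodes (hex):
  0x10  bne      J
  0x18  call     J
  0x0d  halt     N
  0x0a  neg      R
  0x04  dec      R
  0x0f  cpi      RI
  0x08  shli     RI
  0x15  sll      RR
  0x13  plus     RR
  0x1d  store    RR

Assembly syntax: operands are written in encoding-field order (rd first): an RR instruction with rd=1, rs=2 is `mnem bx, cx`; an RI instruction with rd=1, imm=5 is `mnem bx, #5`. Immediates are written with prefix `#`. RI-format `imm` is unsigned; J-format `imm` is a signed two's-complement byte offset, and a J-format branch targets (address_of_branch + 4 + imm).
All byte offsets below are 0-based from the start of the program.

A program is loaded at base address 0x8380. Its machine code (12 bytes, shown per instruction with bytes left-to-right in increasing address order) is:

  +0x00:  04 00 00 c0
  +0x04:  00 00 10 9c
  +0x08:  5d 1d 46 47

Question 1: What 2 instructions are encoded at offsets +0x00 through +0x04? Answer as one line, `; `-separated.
call #4; plus r8, cx

@+00  little-endian(04 00 00 c0) = 0xc0000004
  op=0xc0000004>>27=0x18 ⇒ call (J)
  [26:0] imm=4 = #4
@+04  little-endian(00 00 10 9c) = 0x9c100000
  op=0x9c100000>>27=0x13 ⇒ plus (RR)
  [26:23] rd=8 = r8
  [22:19] rs=2 = cx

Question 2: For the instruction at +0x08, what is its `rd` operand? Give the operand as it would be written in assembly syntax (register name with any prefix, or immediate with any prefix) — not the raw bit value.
+0x08: 5d 1d 46 47 ⇒ word 0x47461d5d (little)
  opcode bits[31:27]=0x8: shli/RI
  [26:23] rd=14 = r14
  [22:0] imm=4595037 = #4595037

r14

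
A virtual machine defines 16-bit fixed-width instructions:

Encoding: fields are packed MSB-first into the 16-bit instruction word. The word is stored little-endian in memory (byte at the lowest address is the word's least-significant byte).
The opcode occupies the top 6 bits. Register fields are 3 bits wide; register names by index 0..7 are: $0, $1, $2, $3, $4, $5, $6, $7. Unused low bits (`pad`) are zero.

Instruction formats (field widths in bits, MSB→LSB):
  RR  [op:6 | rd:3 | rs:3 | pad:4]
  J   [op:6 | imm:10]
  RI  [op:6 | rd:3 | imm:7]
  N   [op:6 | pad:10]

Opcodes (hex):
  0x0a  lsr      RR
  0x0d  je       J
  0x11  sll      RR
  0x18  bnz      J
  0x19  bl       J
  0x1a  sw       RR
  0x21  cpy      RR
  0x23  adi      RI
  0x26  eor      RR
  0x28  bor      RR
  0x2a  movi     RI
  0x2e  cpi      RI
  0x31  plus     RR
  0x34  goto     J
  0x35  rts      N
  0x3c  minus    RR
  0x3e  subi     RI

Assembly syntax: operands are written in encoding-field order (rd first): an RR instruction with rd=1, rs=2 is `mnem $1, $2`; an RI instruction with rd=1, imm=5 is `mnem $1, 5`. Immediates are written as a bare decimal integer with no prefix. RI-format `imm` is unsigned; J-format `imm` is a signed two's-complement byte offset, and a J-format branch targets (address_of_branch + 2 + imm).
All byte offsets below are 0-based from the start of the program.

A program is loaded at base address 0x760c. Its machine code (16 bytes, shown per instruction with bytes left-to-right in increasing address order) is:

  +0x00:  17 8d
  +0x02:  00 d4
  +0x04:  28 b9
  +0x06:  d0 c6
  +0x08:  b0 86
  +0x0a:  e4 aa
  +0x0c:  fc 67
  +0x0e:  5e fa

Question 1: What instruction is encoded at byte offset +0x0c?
+0x0c: fc 67 ⇒ word 0x67fc (little)
  opcode bits[15:10]=0x19: bl/J
  imm@[9:0]=0x3fc (s10→-4) ⇒ -4

bl -4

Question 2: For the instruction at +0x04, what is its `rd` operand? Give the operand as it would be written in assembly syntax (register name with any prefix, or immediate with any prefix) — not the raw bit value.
[04] 28 b9 → 0xb928
  opcode bits[15:10]=0x2e: cpi/RI
  [9:7] rd=2 = $2
  [6:0] imm=40 = 40

$2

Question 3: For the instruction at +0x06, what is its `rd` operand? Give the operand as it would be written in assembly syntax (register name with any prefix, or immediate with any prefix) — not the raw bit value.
@+06  little-endian(d0 c6) = 0xc6d0
  op=0xc6d0>>10=0x31 ⇒ plus (RR)
  rd@[9:7]=0x5 ⇒ $5
  rs@[6:4]=0x5 ⇒ $5

$5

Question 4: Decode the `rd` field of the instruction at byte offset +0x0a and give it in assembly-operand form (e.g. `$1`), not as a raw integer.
$5

+0x0a: e4 aa ⇒ word 0xaae4 (little)
  top 6b → 0x2a → movi [RI]
  [9:7] rd=5 = $5
  [6:0] imm=100 = 100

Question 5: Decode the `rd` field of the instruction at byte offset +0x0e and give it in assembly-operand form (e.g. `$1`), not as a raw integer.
[0e] 5e fa → 0xfa5e
  op=0xfa5e>>10=0x3e ⇒ subi (RI)
  [9:7] rd=4 = $4
  [6:0] imm=94 = 94

$4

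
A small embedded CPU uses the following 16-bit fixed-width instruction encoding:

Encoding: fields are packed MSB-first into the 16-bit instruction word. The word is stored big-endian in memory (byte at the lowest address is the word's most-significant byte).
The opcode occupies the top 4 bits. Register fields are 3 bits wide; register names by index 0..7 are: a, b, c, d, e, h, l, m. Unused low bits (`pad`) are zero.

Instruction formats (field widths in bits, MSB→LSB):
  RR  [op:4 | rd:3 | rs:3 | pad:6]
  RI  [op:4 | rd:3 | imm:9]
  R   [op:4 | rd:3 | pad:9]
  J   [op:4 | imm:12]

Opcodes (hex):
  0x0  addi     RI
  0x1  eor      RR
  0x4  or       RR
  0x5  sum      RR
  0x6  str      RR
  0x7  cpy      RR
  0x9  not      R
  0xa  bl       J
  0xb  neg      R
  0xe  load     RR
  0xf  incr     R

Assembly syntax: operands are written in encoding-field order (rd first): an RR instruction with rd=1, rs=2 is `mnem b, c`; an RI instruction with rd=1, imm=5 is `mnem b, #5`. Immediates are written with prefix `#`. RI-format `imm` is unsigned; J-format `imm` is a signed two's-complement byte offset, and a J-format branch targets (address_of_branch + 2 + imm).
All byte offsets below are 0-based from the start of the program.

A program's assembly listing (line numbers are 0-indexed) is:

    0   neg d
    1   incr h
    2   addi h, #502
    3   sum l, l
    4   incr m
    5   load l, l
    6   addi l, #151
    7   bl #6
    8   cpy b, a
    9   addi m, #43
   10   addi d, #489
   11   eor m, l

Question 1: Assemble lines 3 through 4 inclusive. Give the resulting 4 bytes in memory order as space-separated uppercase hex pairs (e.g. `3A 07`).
3. sum fields op=0x5:4|rd=6:3|rs=6:3|pad=0:6 → word 5d80h → 5d 80
4. incr fields op=0xf:4|rd=7:3|pad=0:9 → word fe00h → fe 00

5D 80 FE 00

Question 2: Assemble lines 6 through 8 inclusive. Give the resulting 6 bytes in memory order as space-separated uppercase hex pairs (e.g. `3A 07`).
0C 97 A0 06 72 00

L6: addi op=0x0:4|rd=6:3|imm=151:9 ⇒ 0x0c97 ⇒ big 0c 97
L7: bl op=0xa:4|imm=6:12 ⇒ 0xa006 ⇒ big a0 06
L8: cpy op=0x7:4|rd=1:3|rs=0:3|pad=0:6 ⇒ 0x7200 ⇒ big 72 00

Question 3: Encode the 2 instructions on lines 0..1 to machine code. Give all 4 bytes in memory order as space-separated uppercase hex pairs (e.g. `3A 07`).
line 0 (neg): pack op=0xb:4|rd=3:3|pad=0:9 = 0xb600; big→ b6 00
line 1 (incr): pack op=0xf:4|rd=5:3|pad=0:9 = 0xfa00; big→ fa 00

B6 00 FA 00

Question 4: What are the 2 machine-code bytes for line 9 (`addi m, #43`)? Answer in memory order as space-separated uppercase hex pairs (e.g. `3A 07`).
9. addi fields op=0x0:4|rd=7:3|imm=43:9 → word 0e2bh → 0e 2b

0E 2B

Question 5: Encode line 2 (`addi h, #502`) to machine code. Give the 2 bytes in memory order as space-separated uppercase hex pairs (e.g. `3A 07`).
0B F6

2. addi fields op=0x0:4|rd=5:3|imm=502:9 → word 0bf6h → 0b f6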